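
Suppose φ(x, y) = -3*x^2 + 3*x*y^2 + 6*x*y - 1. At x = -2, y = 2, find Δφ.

∂²φ/∂x² = -6
∂²φ/∂y² = 6*x
∇²φ = 6*x - 6
At (-2, 2): -18.

-18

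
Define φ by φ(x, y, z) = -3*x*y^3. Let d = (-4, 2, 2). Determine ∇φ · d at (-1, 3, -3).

486

∂φ/∂x = -3*y^3
∂φ/∂y = -9*x*y^2
∂φ/∂z = 0
∇φ at (-1, 3, -3) = (-81, 81, 0)
∇φ · d = (-81)(-4) + (81)(2) + (0)(2) = 486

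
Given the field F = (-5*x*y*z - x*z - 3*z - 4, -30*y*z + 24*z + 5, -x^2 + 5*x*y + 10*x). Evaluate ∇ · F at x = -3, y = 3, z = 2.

∂F₁/∂x = -5*y*z - z
∂F₂/∂y = -30*z
∂F₃/∂z = 0
∇·F = -5*y*z - 31*z
At (-3, 3, 2): -92.

-92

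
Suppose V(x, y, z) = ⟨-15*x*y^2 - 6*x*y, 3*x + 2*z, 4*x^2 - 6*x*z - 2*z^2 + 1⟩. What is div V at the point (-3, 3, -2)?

∂V₁/∂x = -15*y^2 - 6*y
∂V₂/∂y = 0
∂V₃/∂z = -6*x - 4*z
∇·V = -6*x - 15*y^2 - 6*y - 4*z
At (-3, 3, -2): -127.

-127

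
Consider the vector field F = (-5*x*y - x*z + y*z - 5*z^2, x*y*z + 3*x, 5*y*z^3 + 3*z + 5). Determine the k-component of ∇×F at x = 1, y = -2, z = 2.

(∇×F)_3 = ∂F₂/∂x − ∂F₁/∂y
= y*z + 3 − (-5*x + z)
= 5*x + y*z - z + 3
At (1, -2, 2): 2.

2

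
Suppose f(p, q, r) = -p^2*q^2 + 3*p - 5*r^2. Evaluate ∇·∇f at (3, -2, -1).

-36

∂²f/∂p² = -2*q^2
∂²f/∂q² = -2*p^2
∂²f/∂r² = -10
∇²f = -2*p^2 - 2*q^2 - 10
At (3, -2, -1): -36.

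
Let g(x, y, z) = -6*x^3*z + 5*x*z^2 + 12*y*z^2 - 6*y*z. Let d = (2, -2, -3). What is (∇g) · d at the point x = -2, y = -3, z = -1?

-356

∂g/∂x = -18*x^2*z + 5*z^2
∂g/∂y = 12*z^2 - 6*z
∂g/∂z = -6*x^3 + 10*x*z + 24*y*z - 6*y
∇g at (-2, -3, -1) = (77, 18, 158)
∇g · d = (77)(2) + (18)(-2) + (158)(-3) = -356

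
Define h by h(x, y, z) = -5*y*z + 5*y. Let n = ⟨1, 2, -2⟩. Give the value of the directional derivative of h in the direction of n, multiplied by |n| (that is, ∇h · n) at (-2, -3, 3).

-50

∂h/∂x = 0
∂h/∂y = -5*z + 5
∂h/∂z = -5*y
∇h at (-2, -3, 3) = (0, -10, 15)
∇h · n = (0)(1) + (-10)(2) + (15)(-2) = -50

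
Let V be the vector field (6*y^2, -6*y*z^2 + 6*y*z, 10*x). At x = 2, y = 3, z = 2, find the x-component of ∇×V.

54

(∇×V)_1 = ∂V₃/∂y − ∂V₂/∂z
= 0 − (-12*y*z + 6*y)
= 12*y*z - 6*y
At (2, 3, 2): 54.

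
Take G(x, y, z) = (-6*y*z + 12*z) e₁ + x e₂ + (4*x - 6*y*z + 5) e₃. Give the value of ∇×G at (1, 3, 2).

(∇×G)₁ = ∂G₃/∂y − ∂G₂/∂z = -6*z
(∇×G)₂ = ∂G₁/∂z − ∂G₃/∂x = -6*y + 8
(∇×G)₃ = ∂G₂/∂x − ∂G₁/∂y = 6*z + 1
∇×G = (-6*z, -6*y + 8, 6*z + 1)
At (1, 3, 2): (-12, -10, 13).

(-12, -10, 13)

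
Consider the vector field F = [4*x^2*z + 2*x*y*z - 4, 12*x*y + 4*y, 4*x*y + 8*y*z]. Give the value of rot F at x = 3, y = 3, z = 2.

(28, 42, 24)

(∇×F)₁ = ∂F₃/∂y − ∂F₂/∂z = 4*x + 8*z
(∇×F)₂ = ∂F₁/∂z − ∂F₃/∂x = 4*x^2 + 2*x*y - 4*y
(∇×F)₃ = ∂F₂/∂x − ∂F₁/∂y = -2*x*z + 12*y
∇×F = (4*x + 8*z, 4*x^2 + 2*x*y - 4*y, -2*x*z + 12*y)
At (3, 3, 2): (28, 42, 24).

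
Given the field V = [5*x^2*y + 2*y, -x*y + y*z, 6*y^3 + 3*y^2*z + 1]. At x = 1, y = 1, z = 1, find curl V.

(∇×V)₁ = ∂V₃/∂y − ∂V₂/∂z = 18*y^2 + 6*y*z - y
(∇×V)₂ = ∂V₁/∂z − ∂V₃/∂x = 0
(∇×V)₃ = ∂V₂/∂x − ∂V₁/∂y = -5*x^2 - y - 2
∇×V = (18*y^2 + 6*y*z - y, 0, -5*x^2 - y - 2)
At (1, 1, 1): (23, 0, -8).

(23, 0, -8)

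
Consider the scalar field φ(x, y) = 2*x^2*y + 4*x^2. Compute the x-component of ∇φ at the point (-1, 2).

-16

(∇φ)_1 = ∂φ/∂x = 4*x*y + 8*x
At (-1, 2): -16.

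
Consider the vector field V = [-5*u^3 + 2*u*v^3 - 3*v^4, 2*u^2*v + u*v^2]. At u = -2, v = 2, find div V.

∂V₁/∂u = -15*u^2 + 2*v^3
∂V₂/∂v = 2*u^2 + 2*u*v
∇·V = -13*u^2 + 2*u*v + 2*v^3
At (-2, 2): -44.

-44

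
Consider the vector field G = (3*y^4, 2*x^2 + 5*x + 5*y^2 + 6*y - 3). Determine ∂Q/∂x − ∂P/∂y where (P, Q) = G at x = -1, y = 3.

-323

∂G₂/∂x = 4*x + 5
∂G₁/∂y = 12*y^3
Scalar curl = 4*x - 12*y^3 + 5
At (-1, 3): -323.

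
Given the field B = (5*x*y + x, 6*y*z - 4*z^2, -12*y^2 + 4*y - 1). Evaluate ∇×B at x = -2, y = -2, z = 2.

(∇×B)₁ = ∂B₃/∂y − ∂B₂/∂z = -30*y + 8*z + 4
(∇×B)₂ = ∂B₁/∂z − ∂B₃/∂x = 0
(∇×B)₃ = ∂B₂/∂x − ∂B₁/∂y = -5*x
∇×B = (-30*y + 8*z + 4, 0, -5*x)
At (-2, -2, 2): (80, 0, 10).

(80, 0, 10)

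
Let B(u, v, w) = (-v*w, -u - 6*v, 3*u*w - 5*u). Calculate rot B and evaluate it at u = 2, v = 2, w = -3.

(∇×B)₁ = ∂B₃/∂v − ∂B₂/∂w = 0
(∇×B)₂ = ∂B₁/∂w − ∂B₃/∂u = -v - 3*w + 5
(∇×B)₃ = ∂B₂/∂u − ∂B₁/∂v = w - 1
∇×B = (0, -v - 3*w + 5, w - 1)
At (2, 2, -3): (0, 12, -4).

(0, 12, -4)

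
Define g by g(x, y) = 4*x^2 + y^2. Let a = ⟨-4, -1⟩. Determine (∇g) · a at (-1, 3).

26

∂g/∂x = 8*x
∂g/∂y = 2*y
∇g at (-1, 3) = (-8, 6)
∇g · a = (-8)(-4) + (6)(-1) = 26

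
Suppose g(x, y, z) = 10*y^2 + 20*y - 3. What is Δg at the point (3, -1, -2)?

∂²g/∂x² = 0
∂²g/∂y² = 20
∂²g/∂z² = 0
∇²g = 20
At (3, -1, -2): 20.

20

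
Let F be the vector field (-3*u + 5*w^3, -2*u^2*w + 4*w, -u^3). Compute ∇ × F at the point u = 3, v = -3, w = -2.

(14, 87, 24)

(∇×F)₁ = ∂F₃/∂v − ∂F₂/∂w = 2*u^2 - 4
(∇×F)₂ = ∂F₁/∂w − ∂F₃/∂u = 3*u^2 + 15*w^2
(∇×F)₃ = ∂F₂/∂u − ∂F₁/∂v = -4*u*w
∇×F = (2*u^2 - 4, 3*u^2 + 15*w^2, -4*u*w)
At (3, -3, -2): (14, 87, 24).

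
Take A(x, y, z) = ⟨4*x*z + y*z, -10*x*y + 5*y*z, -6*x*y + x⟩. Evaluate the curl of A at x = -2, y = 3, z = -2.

(-3, 12, -28)

(∇×A)₁ = ∂A₃/∂y − ∂A₂/∂z = -6*x - 5*y
(∇×A)₂ = ∂A₁/∂z − ∂A₃/∂x = 4*x + 7*y - 1
(∇×A)₃ = ∂A₂/∂x − ∂A₁/∂y = -10*y - z
∇×A = (-6*x - 5*y, 4*x + 7*y - 1, -10*y - z)
At (-2, 3, -2): (-3, 12, -28).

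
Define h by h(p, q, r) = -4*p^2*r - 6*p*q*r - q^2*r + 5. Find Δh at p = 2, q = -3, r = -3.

∂²h/∂p² = -8*r
∂²h/∂q² = -2*r
∂²h/∂r² = 0
∇²h = -10*r
At (2, -3, -3): 30.

30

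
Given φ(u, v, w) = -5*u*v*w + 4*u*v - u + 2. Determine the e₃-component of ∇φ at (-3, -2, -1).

(∇φ)_3 = ∂φ/∂w = -5*u*v
At (-3, -2, -1): -30.

-30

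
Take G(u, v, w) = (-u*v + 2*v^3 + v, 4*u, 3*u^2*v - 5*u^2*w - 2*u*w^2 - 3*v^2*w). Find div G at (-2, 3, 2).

∂G₁/∂u = -v
∂G₂/∂v = 0
∂G₃/∂w = -5*u^2 - 4*u*w - 3*v^2
∇·G = -5*u^2 - 4*u*w - 3*v^2 - v
At (-2, 3, 2): -34.

-34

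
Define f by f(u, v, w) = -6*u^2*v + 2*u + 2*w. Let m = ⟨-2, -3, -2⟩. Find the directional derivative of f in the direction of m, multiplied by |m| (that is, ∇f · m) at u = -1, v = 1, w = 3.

-14

∂f/∂u = -12*u*v + 2
∂f/∂v = -6*u^2
∂f/∂w = 2
∇f at (-1, 1, 3) = (14, -6, 2)
∇f · m = (14)(-2) + (-6)(-3) + (2)(-2) = -14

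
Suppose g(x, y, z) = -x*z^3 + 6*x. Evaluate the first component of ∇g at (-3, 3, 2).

-2

(∇g)_1 = ∂g/∂x = -z^3 + 6
At (-3, 3, 2): -2.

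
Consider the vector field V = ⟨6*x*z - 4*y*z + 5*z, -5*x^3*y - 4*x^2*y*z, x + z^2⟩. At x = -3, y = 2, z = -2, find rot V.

(∇×V)₁ = ∂V₃/∂y − ∂V₂/∂z = 4*x^2*y
(∇×V)₂ = ∂V₁/∂z − ∂V₃/∂x = 6*x - 4*y + 4
(∇×V)₃ = ∂V₂/∂x − ∂V₁/∂y = -15*x^2*y - 8*x*y*z + 4*z
∇×V = (4*x^2*y, 6*x - 4*y + 4, -15*x^2*y - 8*x*y*z + 4*z)
At (-3, 2, -2): (72, -22, -374).

(72, -22, -374)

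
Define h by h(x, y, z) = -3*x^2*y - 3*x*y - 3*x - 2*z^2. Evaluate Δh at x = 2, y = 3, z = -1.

∂²h/∂x² = -6*y
∂²h/∂y² = 0
∂²h/∂z² = -4
∇²h = -6*y - 4
At (2, 3, -1): -22.

-22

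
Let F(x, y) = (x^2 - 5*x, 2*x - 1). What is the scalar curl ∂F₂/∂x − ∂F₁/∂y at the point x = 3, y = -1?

2

∂F₂/∂x = 2
∂F₁/∂y = 0
Scalar curl = 2
At (3, -1): 2.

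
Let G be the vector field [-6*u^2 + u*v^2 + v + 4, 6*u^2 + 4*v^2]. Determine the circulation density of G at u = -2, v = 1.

∂G₂/∂u = 12*u
∂G₁/∂v = 2*u*v + 1
Scalar curl = -2*u*v + 12*u - 1
At (-2, 1): -21.

-21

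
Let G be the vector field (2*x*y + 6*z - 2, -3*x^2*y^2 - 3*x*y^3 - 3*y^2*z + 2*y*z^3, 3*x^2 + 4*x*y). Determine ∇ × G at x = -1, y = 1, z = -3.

(∇×G)₁ = ∂G₃/∂y − ∂G₂/∂z = 4*x + 3*y^2 - 6*y*z^2
(∇×G)₂ = ∂G₁/∂z − ∂G₃/∂x = -6*x - 4*y + 6
(∇×G)₃ = ∂G₂/∂x − ∂G₁/∂y = -6*x*y^2 - 2*x - 3*y^3
∇×G = (4*x + 3*y^2 - 6*y*z^2, -6*x - 4*y + 6, -6*x*y^2 - 2*x - 3*y^3)
At (-1, 1, -3): (-55, 8, 5).

(-55, 8, 5)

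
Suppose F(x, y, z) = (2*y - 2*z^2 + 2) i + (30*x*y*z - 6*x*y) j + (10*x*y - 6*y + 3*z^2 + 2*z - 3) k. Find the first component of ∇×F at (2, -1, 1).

(∇×F)_1 = ∂F₃/∂y − ∂F₂/∂z
= 10*x - 6 − (30*x*y)
= -30*x*y + 10*x - 6
At (2, -1, 1): 74.

74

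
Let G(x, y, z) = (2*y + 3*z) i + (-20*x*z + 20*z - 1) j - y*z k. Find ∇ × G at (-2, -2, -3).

(∇×G)₁ = ∂G₃/∂y − ∂G₂/∂z = 20*x - z - 20
(∇×G)₂ = ∂G₁/∂z − ∂G₃/∂x = 3
(∇×G)₃ = ∂G₂/∂x − ∂G₁/∂y = -20*z - 2
∇×G = (20*x - z - 20, 3, -20*z - 2)
At (-2, -2, -3): (-57, 3, 58).

(-57, 3, 58)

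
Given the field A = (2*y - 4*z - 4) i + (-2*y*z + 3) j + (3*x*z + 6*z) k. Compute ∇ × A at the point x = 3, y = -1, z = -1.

(-2, -1, -2)

(∇×A)₁ = ∂A₃/∂y − ∂A₂/∂z = 2*y
(∇×A)₂ = ∂A₁/∂z − ∂A₃/∂x = -3*z - 4
(∇×A)₃ = ∂A₂/∂x − ∂A₁/∂y = -2
∇×A = (2*y, -3*z - 4, -2)
At (3, -1, -1): (-2, -1, -2).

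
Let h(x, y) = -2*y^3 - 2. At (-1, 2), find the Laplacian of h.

∂²h/∂x² = 0
∂²h/∂y² = -12*y
∇²h = -12*y
At (-1, 2): -24.

-24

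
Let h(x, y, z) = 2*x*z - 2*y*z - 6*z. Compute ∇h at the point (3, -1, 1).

∂h/∂x = 2*z
∂h/∂y = -2*z
∂h/∂z = 2*x - 2*y - 6
∇h = (2*z, -2*z, 2*x - 2*y - 6)
At (3, -1, 1): (2, -2, 2).

(2, -2, 2)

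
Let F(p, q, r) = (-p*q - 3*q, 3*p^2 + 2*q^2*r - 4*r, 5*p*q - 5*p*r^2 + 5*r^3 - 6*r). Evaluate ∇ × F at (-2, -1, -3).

(∇×F)₁ = ∂F₃/∂q − ∂F₂/∂r = 5*p - 2*q^2 + 4
(∇×F)₂ = ∂F₁/∂r − ∂F₃/∂p = -5*q + 5*r^2
(∇×F)₃ = ∂F₂/∂p − ∂F₁/∂q = 7*p + 3
∇×F = (5*p - 2*q^2 + 4, -5*q + 5*r^2, 7*p + 3)
At (-2, -1, -3): (-8, 50, -11).

(-8, 50, -11)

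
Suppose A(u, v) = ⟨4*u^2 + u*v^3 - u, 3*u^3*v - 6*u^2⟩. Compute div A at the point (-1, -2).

∂A₁/∂u = 8*u + v^3 - 1
∂A₂/∂v = 3*u^3
∇·A = 3*u^3 + 8*u + v^3 - 1
At (-1, -2): -20.

-20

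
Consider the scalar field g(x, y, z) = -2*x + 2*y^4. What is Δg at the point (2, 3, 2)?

216

∂²g/∂x² = 0
∂²g/∂y² = 24*y^2
∂²g/∂z² = 0
∇²g = 24*y^2
At (2, 3, 2): 216.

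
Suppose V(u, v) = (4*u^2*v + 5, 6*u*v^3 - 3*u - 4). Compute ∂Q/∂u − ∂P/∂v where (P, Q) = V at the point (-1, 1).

-1

∂V₂/∂u = 6*v^3 - 3
∂V₁/∂v = 4*u^2
Scalar curl = -4*u^2 + 6*v^3 - 3
At (-1, 1): -1.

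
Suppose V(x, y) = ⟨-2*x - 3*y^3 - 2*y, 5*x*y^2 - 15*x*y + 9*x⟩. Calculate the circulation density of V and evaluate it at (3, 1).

10

∂V₂/∂x = 5*y^2 - 15*y + 9
∂V₁/∂y = -9*y^2 - 2
Scalar curl = 14*y^2 - 15*y + 11
At (3, 1): 10.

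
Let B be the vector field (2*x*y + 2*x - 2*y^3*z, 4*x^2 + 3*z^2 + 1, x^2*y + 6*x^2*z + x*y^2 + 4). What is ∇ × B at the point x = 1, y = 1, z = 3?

(∇×B)₁ = ∂B₃/∂y − ∂B₂/∂z = x^2 + 2*x*y - 6*z
(∇×B)₂ = ∂B₁/∂z − ∂B₃/∂x = -2*x*y - 12*x*z - 2*y^3 - y^2
(∇×B)₃ = ∂B₂/∂x − ∂B₁/∂y = 6*x + 6*y^2*z
∇×B = (x^2 + 2*x*y - 6*z, -2*x*y - 12*x*z - 2*y^3 - y^2, 6*x + 6*y^2*z)
At (1, 1, 3): (-15, -41, 24).

(-15, -41, 24)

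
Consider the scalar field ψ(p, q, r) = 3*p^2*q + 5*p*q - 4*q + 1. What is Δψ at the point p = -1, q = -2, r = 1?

∂²ψ/∂p² = 6*q
∂²ψ/∂q² = 0
∂²ψ/∂r² = 0
∇²ψ = 6*q
At (-1, -2, 1): -12.

-12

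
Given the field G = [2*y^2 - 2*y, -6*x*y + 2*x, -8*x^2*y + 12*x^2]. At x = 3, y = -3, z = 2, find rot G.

(∇×G)₁ = ∂G₃/∂y − ∂G₂/∂z = -8*x^2
(∇×G)₂ = ∂G₁/∂z − ∂G₃/∂x = 16*x*y - 24*x
(∇×G)₃ = ∂G₂/∂x − ∂G₁/∂y = -10*y + 4
∇×G = (-8*x^2, 16*x*y - 24*x, -10*y + 4)
At (3, -3, 2): (-72, -216, 34).

(-72, -216, 34)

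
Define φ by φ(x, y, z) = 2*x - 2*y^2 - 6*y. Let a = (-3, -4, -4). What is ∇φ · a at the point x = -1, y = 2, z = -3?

∂φ/∂x = 2
∂φ/∂y = -4*y - 6
∂φ/∂z = 0
∇φ at (-1, 2, -3) = (2, -14, 0)
∇φ · a = (2)(-3) + (-14)(-4) + (0)(-4) = 50

50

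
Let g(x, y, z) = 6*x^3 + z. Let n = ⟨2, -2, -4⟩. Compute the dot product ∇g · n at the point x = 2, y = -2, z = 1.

140

∂g/∂x = 18*x^2
∂g/∂y = 0
∂g/∂z = 1
∇g at (2, -2, 1) = (72, 0, 1)
∇g · n = (72)(2) + (0)(-2) + (1)(-4) = 140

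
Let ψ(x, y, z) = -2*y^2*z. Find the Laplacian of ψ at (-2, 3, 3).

∂²ψ/∂x² = 0
∂²ψ/∂y² = -4*z
∂²ψ/∂z² = 0
∇²ψ = -4*z
At (-2, 3, 3): -12.

-12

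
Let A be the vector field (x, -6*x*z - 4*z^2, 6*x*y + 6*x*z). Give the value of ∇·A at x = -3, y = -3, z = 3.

∂A₁/∂x = 1
∂A₂/∂y = 0
∂A₃/∂z = 6*x
∇·A = 6*x + 1
At (-3, -3, 3): -17.

-17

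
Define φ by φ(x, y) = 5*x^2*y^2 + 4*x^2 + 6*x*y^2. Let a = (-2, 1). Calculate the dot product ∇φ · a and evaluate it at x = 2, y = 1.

-20

∂φ/∂x = 10*x*y^2 + 8*x + 6*y^2
∂φ/∂y = 10*x^2*y + 12*x*y
∇φ at (2, 1) = (42, 64)
∇φ · a = (42)(-2) + (64)(1) = -20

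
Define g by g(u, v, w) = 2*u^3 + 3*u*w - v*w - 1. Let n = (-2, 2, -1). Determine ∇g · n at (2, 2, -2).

-36

∂g/∂u = 6*u^2 + 3*w
∂g/∂v = -w
∂g/∂w = 3*u - v
∇g at (2, 2, -2) = (18, 2, 4)
∇g · n = (18)(-2) + (2)(2) + (4)(-1) = -36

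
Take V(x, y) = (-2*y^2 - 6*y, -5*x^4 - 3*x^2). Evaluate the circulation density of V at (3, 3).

∂V₂/∂x = -20*x^3 - 6*x
∂V₁/∂y = -4*y - 6
Scalar curl = -20*x^3 - 6*x + 4*y + 6
At (3, 3): -540.

-540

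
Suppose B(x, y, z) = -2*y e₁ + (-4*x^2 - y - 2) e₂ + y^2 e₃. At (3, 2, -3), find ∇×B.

(4, 0, -22)

(∇×B)₁ = ∂B₃/∂y − ∂B₂/∂z = 2*y
(∇×B)₂ = ∂B₁/∂z − ∂B₃/∂x = 0
(∇×B)₃ = ∂B₂/∂x − ∂B₁/∂y = -8*x + 2
∇×B = (2*y, 0, -8*x + 2)
At (3, 2, -3): (4, 0, -22).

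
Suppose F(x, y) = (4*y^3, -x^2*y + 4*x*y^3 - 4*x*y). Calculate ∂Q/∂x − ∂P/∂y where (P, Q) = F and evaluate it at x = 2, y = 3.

∂F₂/∂x = -2*x*y + 4*y^3 - 4*y
∂F₁/∂y = 12*y^2
Scalar curl = -2*x*y + 4*y^3 - 12*y^2 - 4*y
At (2, 3): -24.

-24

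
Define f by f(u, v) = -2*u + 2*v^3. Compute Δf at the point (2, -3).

∂²f/∂u² = 0
∂²f/∂v² = 12*v
∇²f = 12*v
At (2, -3): -36.

-36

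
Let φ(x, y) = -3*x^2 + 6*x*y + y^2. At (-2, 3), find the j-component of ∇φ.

(∇φ)_2 = ∂φ/∂y = 6*x + 2*y
At (-2, 3): -6.

-6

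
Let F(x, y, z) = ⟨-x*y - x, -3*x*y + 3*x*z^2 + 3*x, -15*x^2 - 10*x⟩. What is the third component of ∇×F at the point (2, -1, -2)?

20

(∇×F)_3 = ∂F₂/∂x − ∂F₁/∂y
= -3*y + 3*z^2 + 3 − (-x)
= x - 3*y + 3*z^2 + 3
At (2, -1, -2): 20.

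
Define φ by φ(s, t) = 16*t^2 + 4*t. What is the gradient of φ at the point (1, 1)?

(0, 36)

∂φ/∂s = 0
∂φ/∂t = 32*t + 4
∇φ = (0, 32*t + 4)
At (1, 1): (0, 36).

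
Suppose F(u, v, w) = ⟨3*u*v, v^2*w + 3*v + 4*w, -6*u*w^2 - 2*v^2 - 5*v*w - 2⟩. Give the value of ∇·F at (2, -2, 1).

-21

∂F₁/∂u = 3*v
∂F₂/∂v = 2*v*w + 3
∂F₃/∂w = -12*u*w - 5*v
∇·F = -12*u*w + 2*v*w - 2*v + 3
At (2, -2, 1): -21.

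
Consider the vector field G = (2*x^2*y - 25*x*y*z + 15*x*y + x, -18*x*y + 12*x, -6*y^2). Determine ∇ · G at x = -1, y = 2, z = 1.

∂G₁/∂x = 4*x*y - 25*y*z + 15*y + 1
∂G₂/∂y = -18*x
∂G₃/∂z = 0
∇·G = 4*x*y - 18*x - 25*y*z + 15*y + 1
At (-1, 2, 1): -9.

-9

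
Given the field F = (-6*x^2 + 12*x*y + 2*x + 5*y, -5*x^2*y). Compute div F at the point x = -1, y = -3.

-27

∂F₁/∂x = -12*x + 12*y + 2
∂F₂/∂y = -5*x^2
∇·F = -5*x^2 - 12*x + 12*y + 2
At (-1, -3): -27.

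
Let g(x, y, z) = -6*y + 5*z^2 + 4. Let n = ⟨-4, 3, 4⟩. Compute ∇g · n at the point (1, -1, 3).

102

∂g/∂x = 0
∂g/∂y = -6
∂g/∂z = 10*z
∇g at (1, -1, 3) = (0, -6, 30)
∇g · n = (0)(-4) + (-6)(3) + (30)(4) = 102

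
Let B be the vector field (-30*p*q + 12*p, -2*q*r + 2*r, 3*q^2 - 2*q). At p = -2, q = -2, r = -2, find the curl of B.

(∇×B)₁ = ∂B₃/∂q − ∂B₂/∂r = 8*q - 4
(∇×B)₂ = ∂B₁/∂r − ∂B₃/∂p = 0
(∇×B)₃ = ∂B₂/∂p − ∂B₁/∂q = 30*p
∇×B = (8*q - 4, 0, 30*p)
At (-2, -2, -2): (-20, 0, -60).

(-20, 0, -60)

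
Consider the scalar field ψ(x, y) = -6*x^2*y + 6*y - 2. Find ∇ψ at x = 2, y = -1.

(24, -18)

∂ψ/∂x = -12*x*y
∂ψ/∂y = -6*x^2 + 6
∇ψ = (-12*x*y, -6*x^2 + 6)
At (2, -1): (24, -18).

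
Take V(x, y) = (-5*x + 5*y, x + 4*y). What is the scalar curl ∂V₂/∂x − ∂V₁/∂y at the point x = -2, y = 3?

-4

∂V₂/∂x = 1
∂V₁/∂y = 5
Scalar curl = -4
At (-2, 3): -4.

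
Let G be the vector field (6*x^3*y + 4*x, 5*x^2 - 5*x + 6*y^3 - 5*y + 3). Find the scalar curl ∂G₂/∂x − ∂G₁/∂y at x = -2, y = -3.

∂G₂/∂x = 10*x - 5
∂G₁/∂y = 6*x^3
Scalar curl = -6*x^3 + 10*x - 5
At (-2, -3): 23.

23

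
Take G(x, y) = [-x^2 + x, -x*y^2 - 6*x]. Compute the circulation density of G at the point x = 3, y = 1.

-7

∂G₂/∂x = -y^2 - 6
∂G₁/∂y = 0
Scalar curl = -y^2 - 6
At (3, 1): -7.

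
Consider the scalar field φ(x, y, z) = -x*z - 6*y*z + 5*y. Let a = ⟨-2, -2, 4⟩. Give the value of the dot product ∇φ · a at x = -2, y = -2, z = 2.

∂φ/∂x = -z
∂φ/∂y = -6*z + 5
∂φ/∂z = -x - 6*y
∇φ at (-2, -2, 2) = (-2, -7, 14)
∇φ · a = (-2)(-2) + (-7)(-2) + (14)(4) = 74

74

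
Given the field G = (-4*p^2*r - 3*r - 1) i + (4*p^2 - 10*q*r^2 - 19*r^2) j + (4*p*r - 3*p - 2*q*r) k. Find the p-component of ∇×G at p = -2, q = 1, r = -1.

(∇×G)_1 = ∂G₃/∂q − ∂G₂/∂r
= -2*r − (-20*q*r - 38*r)
= 20*q*r + 36*r
At (-2, 1, -1): -56.

-56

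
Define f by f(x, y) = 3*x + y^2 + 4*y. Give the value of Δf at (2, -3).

∂²f/∂x² = 0
∂²f/∂y² = 2
∇²f = 2
At (2, -3): 2.

2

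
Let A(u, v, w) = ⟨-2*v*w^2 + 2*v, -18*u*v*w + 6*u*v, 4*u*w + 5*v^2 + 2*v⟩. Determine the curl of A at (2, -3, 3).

(∇×A)₁ = ∂A₃/∂v − ∂A₂/∂w = 18*u*v + 10*v + 2
(∇×A)₂ = ∂A₁/∂w − ∂A₃/∂u = -4*v*w - 4*w
(∇×A)₃ = ∂A₂/∂u − ∂A₁/∂v = -18*v*w + 6*v + 2*w^2 - 2
∇×A = (18*u*v + 10*v + 2, -4*v*w - 4*w, -18*v*w + 6*v + 2*w^2 - 2)
At (2, -3, 3): (-136, 24, 160).

(-136, 24, 160)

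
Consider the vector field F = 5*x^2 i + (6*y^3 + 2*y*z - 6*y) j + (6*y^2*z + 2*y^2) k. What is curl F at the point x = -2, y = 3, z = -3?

(-102, 0, 0)

(∇×F)₁ = ∂F₃/∂y − ∂F₂/∂z = 12*y*z + 2*y
(∇×F)₂ = ∂F₁/∂z − ∂F₃/∂x = 0
(∇×F)₃ = ∂F₂/∂x − ∂F₁/∂y = 0
∇×F = (12*y*z + 2*y, 0, 0)
At (-2, 3, -3): (-102, 0, 0).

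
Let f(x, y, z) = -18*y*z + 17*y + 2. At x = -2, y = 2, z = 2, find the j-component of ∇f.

(∇f)_2 = ∂f/∂y = -18*z + 17
At (-2, 2, 2): -19.

-19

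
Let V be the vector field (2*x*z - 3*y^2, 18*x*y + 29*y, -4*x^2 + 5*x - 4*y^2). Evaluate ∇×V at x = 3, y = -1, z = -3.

(∇×V)₁ = ∂V₃/∂y − ∂V₂/∂z = -8*y
(∇×V)₂ = ∂V₁/∂z − ∂V₃/∂x = 10*x - 5
(∇×V)₃ = ∂V₂/∂x − ∂V₁/∂y = 24*y
∇×V = (-8*y, 10*x - 5, 24*y)
At (3, -1, -3): (8, 25, -24).

(8, 25, -24)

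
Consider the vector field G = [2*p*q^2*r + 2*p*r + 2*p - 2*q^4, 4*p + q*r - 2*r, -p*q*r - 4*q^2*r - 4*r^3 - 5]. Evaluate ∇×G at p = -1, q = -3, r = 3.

(80, -29, -248)

(∇×G)₁ = ∂G₃/∂q − ∂G₂/∂r = -p*r - 8*q*r - q + 2
(∇×G)₂ = ∂G₁/∂r − ∂G₃/∂p = 2*p*q^2 + 2*p + q*r
(∇×G)₃ = ∂G₂/∂p − ∂G₁/∂q = -4*p*q*r + 8*q^3 + 4
∇×G = (-p*r - 8*q*r - q + 2, 2*p*q^2 + 2*p + q*r, -4*p*q*r + 8*q^3 + 4)
At (-1, -3, 3): (80, -29, -248).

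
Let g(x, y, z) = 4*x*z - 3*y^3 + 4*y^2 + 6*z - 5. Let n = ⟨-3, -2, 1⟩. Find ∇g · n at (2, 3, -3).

∂g/∂x = 4*z
∂g/∂y = -9*y^2 + 8*y
∂g/∂z = 4*x + 6
∇g at (2, 3, -3) = (-12, -57, 14)
∇g · n = (-12)(-3) + (-57)(-2) + (14)(1) = 164

164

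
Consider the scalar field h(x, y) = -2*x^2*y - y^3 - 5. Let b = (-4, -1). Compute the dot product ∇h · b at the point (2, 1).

∂h/∂x = -4*x*y
∂h/∂y = -2*x^2 - 3*y^2
∇h at (2, 1) = (-8, -11)
∇h · b = (-8)(-4) + (-11)(-1) = 43

43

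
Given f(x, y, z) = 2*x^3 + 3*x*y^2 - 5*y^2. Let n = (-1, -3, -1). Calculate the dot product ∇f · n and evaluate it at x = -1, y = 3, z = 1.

∂f/∂x = 6*x^2 + 3*y^2
∂f/∂y = 6*x*y - 10*y
∂f/∂z = 0
∇f at (-1, 3, 1) = (33, -48, 0)
∇f · n = (33)(-1) + (-48)(-3) + (0)(-1) = 111

111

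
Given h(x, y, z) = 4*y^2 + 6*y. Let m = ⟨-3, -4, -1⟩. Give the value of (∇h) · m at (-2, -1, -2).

∂h/∂x = 0
∂h/∂y = 8*y + 6
∂h/∂z = 0
∇h at (-2, -1, -2) = (0, -2, 0)
∇h · m = (0)(-3) + (-2)(-4) + (0)(-1) = 8

8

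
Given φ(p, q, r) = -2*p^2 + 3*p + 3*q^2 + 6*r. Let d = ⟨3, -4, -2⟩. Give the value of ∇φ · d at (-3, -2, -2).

81

∂φ/∂p = -4*p + 3
∂φ/∂q = 6*q
∂φ/∂r = 6
∇φ at (-3, -2, -2) = (15, -12, 6)
∇φ · d = (15)(3) + (-12)(-4) + (6)(-2) = 81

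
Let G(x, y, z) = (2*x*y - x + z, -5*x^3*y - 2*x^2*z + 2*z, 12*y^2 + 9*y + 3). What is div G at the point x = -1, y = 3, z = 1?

∂G₁/∂x = 2*y - 1
∂G₂/∂y = -5*x^3
∂G₃/∂z = 0
∇·G = -5*x^3 + 2*y - 1
At (-1, 3, 1): 10.

10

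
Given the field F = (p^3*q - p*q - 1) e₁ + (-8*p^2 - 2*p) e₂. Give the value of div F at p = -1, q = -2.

∂F₁/∂p = 3*p^2*q - q
∂F₂/∂q = 0
∇·F = 3*p^2*q - q
At (-1, -2): -4.

-4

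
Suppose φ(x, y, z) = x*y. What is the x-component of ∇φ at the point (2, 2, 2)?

2

(∇φ)_1 = ∂φ/∂x = y
At (2, 2, 2): 2.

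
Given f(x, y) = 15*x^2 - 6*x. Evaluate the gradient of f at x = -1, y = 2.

(-36, 0)

∂f/∂x = 30*x - 6
∂f/∂y = 0
∇f = (30*x - 6, 0)
At (-1, 2): (-36, 0).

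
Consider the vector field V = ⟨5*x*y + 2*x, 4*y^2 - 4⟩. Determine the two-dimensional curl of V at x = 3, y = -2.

∂V₂/∂x = 0
∂V₁/∂y = 5*x
Scalar curl = -5*x
At (3, -2): -15.

-15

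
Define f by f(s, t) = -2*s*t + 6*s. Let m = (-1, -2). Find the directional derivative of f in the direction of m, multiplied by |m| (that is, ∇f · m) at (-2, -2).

∂f/∂s = -2*t + 6
∂f/∂t = -2*s
∇f at (-2, -2) = (10, 4)
∇f · m = (10)(-1) + (4)(-2) = -18

-18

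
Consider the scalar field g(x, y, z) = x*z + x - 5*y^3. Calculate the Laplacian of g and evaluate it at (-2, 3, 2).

-90

∂²g/∂x² = 0
∂²g/∂y² = -30*y
∂²g/∂z² = 0
∇²g = -30*y
At (-2, 3, 2): -90.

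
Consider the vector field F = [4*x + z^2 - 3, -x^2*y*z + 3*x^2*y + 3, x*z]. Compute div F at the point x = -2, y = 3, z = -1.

18

∂F₁/∂x = 4
∂F₂/∂y = -x^2*z + 3*x^2
∂F₃/∂z = x
∇·F = -x^2*z + 3*x^2 + x + 4
At (-2, 3, -1): 18.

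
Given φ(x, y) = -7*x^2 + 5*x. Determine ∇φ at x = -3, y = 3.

∂φ/∂x = -14*x + 5
∂φ/∂y = 0
∇φ = (-14*x + 5, 0)
At (-3, 3): (47, 0).

(47, 0)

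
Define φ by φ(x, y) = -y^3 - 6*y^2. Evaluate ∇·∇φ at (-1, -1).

∂²φ/∂x² = 0
∂²φ/∂y² = -6*(y + 2)
∇²φ = -6*y - 12
At (-1, -1): -6.

-6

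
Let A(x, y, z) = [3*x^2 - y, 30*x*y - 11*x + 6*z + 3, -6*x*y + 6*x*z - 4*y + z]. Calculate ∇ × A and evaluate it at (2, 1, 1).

(-22, 0, 20)

(∇×A)₁ = ∂A₃/∂y − ∂A₂/∂z = -6*x - 10
(∇×A)₂ = ∂A₁/∂z − ∂A₃/∂x = 6*y - 6*z
(∇×A)₃ = ∂A₂/∂x − ∂A₁/∂y = 30*y - 10
∇×A = (-6*x - 10, 6*y - 6*z, 30*y - 10)
At (2, 1, 1): (-22, 0, 20).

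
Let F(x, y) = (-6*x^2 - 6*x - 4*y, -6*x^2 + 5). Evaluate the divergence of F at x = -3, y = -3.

30

∂F₁/∂x = -12*x - 6
∂F₂/∂y = 0
∇·F = -12*x - 6
At (-3, -3): 30.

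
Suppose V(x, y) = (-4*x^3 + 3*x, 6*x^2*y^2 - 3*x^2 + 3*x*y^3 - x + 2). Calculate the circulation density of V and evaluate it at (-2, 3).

∂V₂/∂x = 12*x*y^2 - 6*x + 3*y^3 - 1
∂V₁/∂y = 0
Scalar curl = 12*x*y^2 - 6*x + 3*y^3 - 1
At (-2, 3): -124.

-124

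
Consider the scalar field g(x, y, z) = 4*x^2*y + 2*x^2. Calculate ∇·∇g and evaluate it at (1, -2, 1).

-12

∂²g/∂x² = 4*(2*y + 1)
∂²g/∂y² = 0
∂²g/∂z² = 0
∇²g = 8*y + 4
At (1, -2, 1): -12.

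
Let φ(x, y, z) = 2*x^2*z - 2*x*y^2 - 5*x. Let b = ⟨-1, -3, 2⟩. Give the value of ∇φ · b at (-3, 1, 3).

43

∂φ/∂x = 4*x*z - 2*y^2 - 5
∂φ/∂y = -4*x*y
∂φ/∂z = 2*x^2
∇φ at (-3, 1, 3) = (-43, 12, 18)
∇φ · b = (-43)(-1) + (12)(-3) + (18)(2) = 43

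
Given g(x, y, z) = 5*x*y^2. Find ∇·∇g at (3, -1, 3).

∂²g/∂x² = 0
∂²g/∂y² = 10*x
∂²g/∂z² = 0
∇²g = 10*x
At (3, -1, 3): 30.

30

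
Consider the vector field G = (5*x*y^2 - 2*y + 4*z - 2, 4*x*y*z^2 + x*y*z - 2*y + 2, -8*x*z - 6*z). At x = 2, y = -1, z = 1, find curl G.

(∇×G)₁ = ∂G₃/∂y − ∂G₂/∂z = -8*x*y*z - x*y
(∇×G)₂ = ∂G₁/∂z − ∂G₃/∂x = 8*z + 4
(∇×G)₃ = ∂G₂/∂x − ∂G₁/∂y = -10*x*y + 4*y*z^2 + y*z + 2
∇×G = (-8*x*y*z - x*y, 8*z + 4, -10*x*y + 4*y*z^2 + y*z + 2)
At (2, -1, 1): (18, 12, 17).

(18, 12, 17)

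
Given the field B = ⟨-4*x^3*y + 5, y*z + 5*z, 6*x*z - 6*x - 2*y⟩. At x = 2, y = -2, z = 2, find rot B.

(∇×B)₁ = ∂B₃/∂y − ∂B₂/∂z = -y - 7
(∇×B)₂ = ∂B₁/∂z − ∂B₃/∂x = -6*z + 6
(∇×B)₃ = ∂B₂/∂x − ∂B₁/∂y = 4*x^3
∇×B = (-y - 7, -6*z + 6, 4*x^3)
At (2, -2, 2): (-5, -6, 32).

(-5, -6, 32)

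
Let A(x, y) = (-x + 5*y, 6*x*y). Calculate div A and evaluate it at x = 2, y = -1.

∂A₁/∂x = -1
∂A₂/∂y = 6*x
∇·A = 6*x - 1
At (2, -1): 11.

11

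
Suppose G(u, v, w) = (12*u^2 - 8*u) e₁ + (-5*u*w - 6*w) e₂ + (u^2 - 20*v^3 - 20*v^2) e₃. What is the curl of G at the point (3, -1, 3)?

(∇×G)₁ = ∂G₃/∂v − ∂G₂/∂w = 5*u - 60*v^2 - 40*v + 6
(∇×G)₂ = ∂G₁/∂w − ∂G₃/∂u = -2*u
(∇×G)₃ = ∂G₂/∂u − ∂G₁/∂v = -5*w
∇×G = (5*u - 60*v^2 - 40*v + 6, -2*u, -5*w)
At (3, -1, 3): (1, -6, -15).

(1, -6, -15)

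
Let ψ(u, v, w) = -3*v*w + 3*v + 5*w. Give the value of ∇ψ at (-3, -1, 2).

∂ψ/∂u = 0
∂ψ/∂v = -3*w + 3
∂ψ/∂w = -3*v + 5
∇ψ = (0, -3*w + 3, -3*v + 5)
At (-3, -1, 2): (0, -3, 8).

(0, -3, 8)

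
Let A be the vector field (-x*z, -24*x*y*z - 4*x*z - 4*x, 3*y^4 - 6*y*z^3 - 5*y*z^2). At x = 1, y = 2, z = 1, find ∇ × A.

(137, -1, -56)

(∇×A)₁ = ∂A₃/∂y − ∂A₂/∂z = 24*x*y + 4*x + 12*y^3 - 6*z^3 - 5*z^2
(∇×A)₂ = ∂A₁/∂z − ∂A₃/∂x = -x
(∇×A)₃ = ∂A₂/∂x − ∂A₁/∂y = -24*y*z - 4*z - 4
∇×A = (24*x*y + 4*x + 12*y^3 - 6*z^3 - 5*z^2, -x, -24*y*z - 4*z - 4)
At (1, 2, 1): (137, -1, -56).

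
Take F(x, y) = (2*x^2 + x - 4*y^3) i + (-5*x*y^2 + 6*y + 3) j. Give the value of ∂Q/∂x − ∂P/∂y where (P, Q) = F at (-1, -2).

28

∂F₂/∂x = -5*y^2
∂F₁/∂y = -12*y^2
Scalar curl = 7*y^2
At (-1, -2): 28.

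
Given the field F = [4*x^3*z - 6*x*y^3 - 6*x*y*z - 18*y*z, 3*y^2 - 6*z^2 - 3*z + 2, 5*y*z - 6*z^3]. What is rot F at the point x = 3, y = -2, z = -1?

(∇×F)₁ = ∂F₃/∂y − ∂F₂/∂z = 17*z + 3
(∇×F)₂ = ∂F₁/∂z − ∂F₃/∂x = 4*x^3 - 6*x*y - 18*y
(∇×F)₃ = ∂F₂/∂x − ∂F₁/∂y = 18*x*y^2 + 6*x*z + 18*z
∇×F = (17*z + 3, 4*x^3 - 6*x*y - 18*y, 18*x*y^2 + 6*x*z + 18*z)
At (3, -2, -1): (-14, 180, 180).

(-14, 180, 180)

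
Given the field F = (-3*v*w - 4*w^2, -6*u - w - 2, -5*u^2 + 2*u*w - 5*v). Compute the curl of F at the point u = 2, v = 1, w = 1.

(-4, 7, -3)

(∇×F)₁ = ∂F₃/∂v − ∂F₂/∂w = -4
(∇×F)₂ = ∂F₁/∂w − ∂F₃/∂u = 10*u - 3*v - 10*w
(∇×F)₃ = ∂F₂/∂u − ∂F₁/∂v = 3*w - 6
∇×F = (-4, 10*u - 3*v - 10*w, 3*w - 6)
At (2, 1, 1): (-4, 7, -3).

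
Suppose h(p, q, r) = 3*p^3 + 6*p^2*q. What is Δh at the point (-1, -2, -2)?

-42

∂²h/∂p² = 6*(3*p + 2*q)
∂²h/∂q² = 0
∂²h/∂r² = 0
∇²h = 18*p + 12*q
At (-1, -2, -2): -42.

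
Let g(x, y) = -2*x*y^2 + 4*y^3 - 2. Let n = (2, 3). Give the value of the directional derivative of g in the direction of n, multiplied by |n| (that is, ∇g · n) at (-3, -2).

56

∂g/∂x = -2*y^2
∂g/∂y = -4*x*y + 12*y^2
∇g at (-3, -2) = (-8, 24)
∇g · n = (-8)(2) + (24)(3) = 56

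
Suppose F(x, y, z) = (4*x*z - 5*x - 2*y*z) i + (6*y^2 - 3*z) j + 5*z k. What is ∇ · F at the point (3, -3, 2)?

-28

∂F₁/∂x = 4*z - 5
∂F₂/∂y = 12*y
∂F₃/∂z = 5
∇·F = 12*y + 4*z
At (3, -3, 2): -28.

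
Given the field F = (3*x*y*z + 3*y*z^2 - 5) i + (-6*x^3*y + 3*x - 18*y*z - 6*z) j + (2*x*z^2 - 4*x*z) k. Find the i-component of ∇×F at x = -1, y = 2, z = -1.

42

(∇×F)_1 = ∂F₃/∂y − ∂F₂/∂z
= 0 − (-18*y - 6)
= 18*y + 6
At (-1, 2, -1): 42.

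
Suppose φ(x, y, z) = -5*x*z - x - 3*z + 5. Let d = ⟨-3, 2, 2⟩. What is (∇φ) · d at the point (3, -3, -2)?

-63

∂φ/∂x = -5*z - 1
∂φ/∂y = 0
∂φ/∂z = -5*x - 3
∇φ at (3, -3, -2) = (9, 0, -18)
∇φ · d = (9)(-3) + (0)(2) + (-18)(2) = -63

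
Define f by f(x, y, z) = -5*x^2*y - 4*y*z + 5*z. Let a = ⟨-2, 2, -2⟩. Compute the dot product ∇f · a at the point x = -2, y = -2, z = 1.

6

∂f/∂x = -10*x*y
∂f/∂y = -5*x^2 - 4*z
∂f/∂z = -4*y + 5
∇f at (-2, -2, 1) = (-40, -24, 13)
∇f · a = (-40)(-2) + (-24)(2) + (13)(-2) = 6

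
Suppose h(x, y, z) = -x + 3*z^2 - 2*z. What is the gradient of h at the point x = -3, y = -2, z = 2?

(-1, 0, 10)

∂h/∂x = -1
∂h/∂y = 0
∂h/∂z = 6*z - 2
∇h = (-1, 0, 6*z - 2)
At (-3, -2, 2): (-1, 0, 10).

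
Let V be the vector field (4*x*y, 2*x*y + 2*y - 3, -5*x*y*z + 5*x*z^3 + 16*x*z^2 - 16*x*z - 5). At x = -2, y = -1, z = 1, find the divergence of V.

∂V₁/∂x = 4*y
∂V₂/∂y = 2*x + 2
∂V₃/∂z = -5*x*y + 15*x*z^2 + 32*x*z - 16*x
∇·V = -5*x*y + 15*x*z^2 + 32*x*z - 14*x + 4*y + 2
At (-2, -1, 1): -78.

-78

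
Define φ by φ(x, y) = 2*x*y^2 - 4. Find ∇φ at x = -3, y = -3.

∂φ/∂x = 2*y^2
∂φ/∂y = 4*x*y
∇φ = (2*y^2, 4*x*y)
At (-3, -3): (18, 36).

(18, 36)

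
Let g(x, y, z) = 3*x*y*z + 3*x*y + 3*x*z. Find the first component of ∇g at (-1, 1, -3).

(∇g)_1 = ∂g/∂x = 3*y*z + 3*y + 3*z
At (-1, 1, -3): -15.

-15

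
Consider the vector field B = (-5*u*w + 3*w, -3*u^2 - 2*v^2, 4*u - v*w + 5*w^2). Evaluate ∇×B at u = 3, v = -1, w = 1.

(∇×B)₁ = ∂B₃/∂v − ∂B₂/∂w = -w
(∇×B)₂ = ∂B₁/∂w − ∂B₃/∂u = -5*u - 1
(∇×B)₃ = ∂B₂/∂u − ∂B₁/∂v = -6*u
∇×B = (-w, -5*u - 1, -6*u)
At (3, -1, 1): (-1, -16, -18).

(-1, -16, -18)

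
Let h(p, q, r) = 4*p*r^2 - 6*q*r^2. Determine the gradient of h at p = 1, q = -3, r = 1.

(4, -6, 44)

∂h/∂p = 4*r^2
∂h/∂q = -6*r^2
∂h/∂r = 8*p*r - 12*q*r
∇h = (4*r^2, -6*r^2, 8*p*r - 12*q*r)
At (1, -3, 1): (4, -6, 44).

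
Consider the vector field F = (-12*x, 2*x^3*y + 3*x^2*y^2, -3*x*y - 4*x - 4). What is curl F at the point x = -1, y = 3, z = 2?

(∇×F)₁ = ∂F₃/∂y − ∂F₂/∂z = -3*x
(∇×F)₂ = ∂F₁/∂z − ∂F₃/∂x = 3*y + 4
(∇×F)₃ = ∂F₂/∂x − ∂F₁/∂y = 6*x^2*y + 6*x*y^2
∇×F = (-3*x, 3*y + 4, 6*x^2*y + 6*x*y^2)
At (-1, 3, 2): (3, 13, -36).

(3, 13, -36)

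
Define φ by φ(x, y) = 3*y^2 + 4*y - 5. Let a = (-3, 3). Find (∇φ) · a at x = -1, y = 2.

∂φ/∂x = 0
∂φ/∂y = 6*y + 4
∇φ at (-1, 2) = (0, 16)
∇φ · a = (0)(-3) + (16)(3) = 48

48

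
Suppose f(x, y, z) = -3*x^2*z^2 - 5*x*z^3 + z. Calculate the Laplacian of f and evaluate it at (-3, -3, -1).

-150

∂²f/∂x² = -6*z^2
∂²f/∂y² = 0
∂²f/∂z² = -6*x*(x + 5*z)
∇²f = -6*x^2 - 30*x*z - 6*z^2
At (-3, -3, -1): -150.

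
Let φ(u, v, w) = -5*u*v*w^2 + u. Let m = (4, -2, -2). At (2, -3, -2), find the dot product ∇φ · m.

564

∂φ/∂u = -5*v*w^2 + 1
∂φ/∂v = -5*u*w^2
∂φ/∂w = -10*u*v*w
∇φ at (2, -3, -2) = (61, -40, -120)
∇φ · m = (61)(4) + (-40)(-2) + (-120)(-2) = 564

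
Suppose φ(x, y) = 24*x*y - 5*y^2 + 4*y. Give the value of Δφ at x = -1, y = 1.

-10

∂²φ/∂x² = 0
∂²φ/∂y² = -10
∇²φ = -10
At (-1, 1): -10.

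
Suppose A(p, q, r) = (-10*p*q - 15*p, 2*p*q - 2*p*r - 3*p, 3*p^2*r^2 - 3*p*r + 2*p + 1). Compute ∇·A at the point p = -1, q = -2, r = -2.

∂A₁/∂p = -10*q - 15
∂A₂/∂q = 2*p
∂A₃/∂r = 6*p^2*r - 3*p
∇·A = 6*p^2*r - p - 10*q - 15
At (-1, -2, -2): -6.

-6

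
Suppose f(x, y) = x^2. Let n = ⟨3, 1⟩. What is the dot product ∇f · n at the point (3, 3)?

18

∂f/∂x = 2*x
∂f/∂y = 0
∇f at (3, 3) = (6, 0)
∇f · n = (6)(3) + (0)(1) = 18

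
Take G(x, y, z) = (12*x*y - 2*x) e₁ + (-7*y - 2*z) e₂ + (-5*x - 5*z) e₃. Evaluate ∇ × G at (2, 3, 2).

(2, 5, -24)

(∇×G)₁ = ∂G₃/∂y − ∂G₂/∂z = 2
(∇×G)₂ = ∂G₁/∂z − ∂G₃/∂x = 5
(∇×G)₃ = ∂G₂/∂x − ∂G₁/∂y = -12*x
∇×G = (2, 5, -12*x)
At (2, 3, 2): (2, 5, -24).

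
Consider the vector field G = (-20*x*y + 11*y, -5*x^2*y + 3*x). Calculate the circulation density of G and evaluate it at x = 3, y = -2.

∂G₂/∂x = -10*x*y + 3
∂G₁/∂y = -20*x + 11
Scalar curl = -10*x*y + 20*x - 8
At (3, -2): 112.

112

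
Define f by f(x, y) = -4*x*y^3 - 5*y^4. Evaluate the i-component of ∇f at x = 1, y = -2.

(∇f)_1 = ∂f/∂x = -4*y^3
At (1, -2): 32.

32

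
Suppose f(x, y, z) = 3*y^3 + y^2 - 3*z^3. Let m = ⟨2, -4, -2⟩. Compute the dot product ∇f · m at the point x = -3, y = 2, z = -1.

-142

∂f/∂x = 0
∂f/∂y = 9*y^2 + 2*y
∂f/∂z = -9*z^2
∇f at (-3, 2, -1) = (0, 40, -9)
∇f · m = (0)(2) + (40)(-4) + (-9)(-2) = -142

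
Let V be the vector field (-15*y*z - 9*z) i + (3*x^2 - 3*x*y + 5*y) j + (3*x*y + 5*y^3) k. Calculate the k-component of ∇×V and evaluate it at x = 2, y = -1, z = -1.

(∇×V)_3 = ∂V₂/∂x − ∂V₁/∂y
= 6*x - 3*y − (-15*z)
= 6*x - 3*y + 15*z
At (2, -1, -1): 0.

0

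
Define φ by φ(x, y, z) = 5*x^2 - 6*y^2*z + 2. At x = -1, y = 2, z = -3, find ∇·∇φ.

46

∂²φ/∂x² = 10
∂²φ/∂y² = -12*z
∂²φ/∂z² = 0
∇²φ = -12*z + 10
At (-1, 2, -3): 46.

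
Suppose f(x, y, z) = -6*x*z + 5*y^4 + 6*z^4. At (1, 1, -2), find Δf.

∂²f/∂x² = 0
∂²f/∂y² = 60*y^2
∂²f/∂z² = 72*z^2
∇²f = 60*y^2 + 72*z^2
At (1, 1, -2): 348.

348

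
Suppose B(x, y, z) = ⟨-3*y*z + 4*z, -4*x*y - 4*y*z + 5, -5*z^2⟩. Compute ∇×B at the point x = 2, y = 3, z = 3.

(∇×B)₁ = ∂B₃/∂y − ∂B₂/∂z = 4*y
(∇×B)₂ = ∂B₁/∂z − ∂B₃/∂x = -3*y + 4
(∇×B)₃ = ∂B₂/∂x − ∂B₁/∂y = -4*y + 3*z
∇×B = (4*y, -3*y + 4, -4*y + 3*z)
At (2, 3, 3): (12, -5, -3).

(12, -5, -3)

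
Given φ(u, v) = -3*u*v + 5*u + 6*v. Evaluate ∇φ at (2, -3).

(14, 0)

∂φ/∂u = -3*v + 5
∂φ/∂v = -3*u + 6
∇φ = (-3*v + 5, -3*u + 6)
At (2, -3): (14, 0).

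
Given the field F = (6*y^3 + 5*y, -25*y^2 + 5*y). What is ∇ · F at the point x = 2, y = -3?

∂F₁/∂x = 0
∂F₂/∂y = -50*y + 5
∇·F = -50*y + 5
At (2, -3): 155.

155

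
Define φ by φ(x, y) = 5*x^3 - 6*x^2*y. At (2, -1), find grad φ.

(84, -24)

∂φ/∂x = 15*x^2 - 12*x*y
∂φ/∂y = -6*x^2
∇φ = (15*x^2 - 12*x*y, -6*x^2)
At (2, -1): (84, -24).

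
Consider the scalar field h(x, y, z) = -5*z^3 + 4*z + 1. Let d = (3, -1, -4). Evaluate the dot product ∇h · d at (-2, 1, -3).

524

∂h/∂x = 0
∂h/∂y = 0
∂h/∂z = -15*z^2 + 4
∇h at (-2, 1, -3) = (0, 0, -131)
∇h · d = (0)(3) + (0)(-1) + (-131)(-4) = 524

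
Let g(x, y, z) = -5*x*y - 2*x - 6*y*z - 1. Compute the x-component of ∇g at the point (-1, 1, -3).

-7

(∇g)_1 = ∂g/∂x = -5*y - 2
At (-1, 1, -3): -7.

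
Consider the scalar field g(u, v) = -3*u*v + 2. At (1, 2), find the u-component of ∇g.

-6

(∇g)_1 = ∂g/∂u = -3*v
At (1, 2): -6.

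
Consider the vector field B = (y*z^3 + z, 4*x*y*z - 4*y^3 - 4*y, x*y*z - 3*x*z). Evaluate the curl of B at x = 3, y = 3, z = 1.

(∇×B)₁ = ∂B₃/∂y − ∂B₂/∂z = -4*x*y + x*z
(∇×B)₂ = ∂B₁/∂z − ∂B₃/∂x = 3*y*z^2 - y*z + 3*z + 1
(∇×B)₃ = ∂B₂/∂x − ∂B₁/∂y = 4*y*z - z^3
∇×B = (-4*x*y + x*z, 3*y*z^2 - y*z + 3*z + 1, 4*y*z - z^3)
At (3, 3, 1): (-33, 10, 11).

(-33, 10, 11)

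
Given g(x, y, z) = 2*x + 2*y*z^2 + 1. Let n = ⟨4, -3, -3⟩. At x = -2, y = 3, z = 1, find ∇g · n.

-34

∂g/∂x = 2
∂g/∂y = 2*z^2
∂g/∂z = 4*y*z
∇g at (-2, 3, 1) = (2, 2, 12)
∇g · n = (2)(4) + (2)(-3) + (12)(-3) = -34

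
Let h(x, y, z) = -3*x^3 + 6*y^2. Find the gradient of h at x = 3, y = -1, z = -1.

(-81, -12, 0)

∂h/∂x = -9*x^2
∂h/∂y = 12*y
∂h/∂z = 0
∇h = (-9*x^2, 12*y, 0)
At (3, -1, -1): (-81, -12, 0).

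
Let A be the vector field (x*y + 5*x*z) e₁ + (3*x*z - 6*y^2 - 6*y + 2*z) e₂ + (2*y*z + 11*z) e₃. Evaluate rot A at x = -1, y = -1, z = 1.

(∇×A)₁ = ∂A₃/∂y − ∂A₂/∂z = -3*x + 2*z - 2
(∇×A)₂ = ∂A₁/∂z − ∂A₃/∂x = 5*x
(∇×A)₃ = ∂A₂/∂x − ∂A₁/∂y = -x + 3*z
∇×A = (-3*x + 2*z - 2, 5*x, -x + 3*z)
At (-1, -1, 1): (3, -5, 4).

(3, -5, 4)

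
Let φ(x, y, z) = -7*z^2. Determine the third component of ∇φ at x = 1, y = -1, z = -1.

(∇φ)_3 = ∂φ/∂z = -14*z
At (1, -1, -1): 14.

14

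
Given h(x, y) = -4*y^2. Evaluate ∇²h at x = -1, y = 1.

∂²h/∂x² = 0
∂²h/∂y² = -8
∇²h = -8
At (-1, 1): -8.

-8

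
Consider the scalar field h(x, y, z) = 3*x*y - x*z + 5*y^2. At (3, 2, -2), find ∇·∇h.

∂²h/∂x² = 0
∂²h/∂y² = 10
∂²h/∂z² = 0
∇²h = 10
At (3, 2, -2): 10.

10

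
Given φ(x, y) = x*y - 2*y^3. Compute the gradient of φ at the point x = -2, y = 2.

(2, -26)

∂φ/∂x = y
∂φ/∂y = x - 6*y^2
∇φ = (y, x - 6*y^2)
At (-2, 2): (2, -26).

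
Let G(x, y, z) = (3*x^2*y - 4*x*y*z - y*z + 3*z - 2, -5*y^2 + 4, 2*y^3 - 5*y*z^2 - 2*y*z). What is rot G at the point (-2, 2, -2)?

(∇×G)₁ = ∂G₃/∂y − ∂G₂/∂z = 6*y^2 - 5*z^2 - 2*z
(∇×G)₂ = ∂G₁/∂z − ∂G₃/∂x = -4*x*y - y + 3
(∇×G)₃ = ∂G₂/∂x − ∂G₁/∂y = -3*x^2 + 4*x*z + z
∇×G = (6*y^2 - 5*z^2 - 2*z, -4*x*y - y + 3, -3*x^2 + 4*x*z + z)
At (-2, 2, -2): (8, 17, 2).

(8, 17, 2)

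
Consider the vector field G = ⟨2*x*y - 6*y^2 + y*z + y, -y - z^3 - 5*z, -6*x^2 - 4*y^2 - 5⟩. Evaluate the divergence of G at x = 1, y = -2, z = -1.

∂G₁/∂x = 2*y
∂G₂/∂y = -1
∂G₃/∂z = 0
∇·G = 2*y - 1
At (1, -2, -1): -5.

-5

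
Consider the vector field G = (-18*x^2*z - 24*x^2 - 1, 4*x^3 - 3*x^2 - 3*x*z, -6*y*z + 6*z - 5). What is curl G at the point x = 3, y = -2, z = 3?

(∇×G)₁ = ∂G₃/∂y − ∂G₂/∂z = 3*x - 6*z
(∇×G)₂ = ∂G₁/∂z − ∂G₃/∂x = -18*x^2
(∇×G)₃ = ∂G₂/∂x − ∂G₁/∂y = 12*x^2 - 6*x - 3*z
∇×G = (3*x - 6*z, -18*x^2, 12*x^2 - 6*x - 3*z)
At (3, -2, 3): (-9, -162, 81).

(-9, -162, 81)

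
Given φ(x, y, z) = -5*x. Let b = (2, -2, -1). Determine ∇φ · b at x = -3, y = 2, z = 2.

∂φ/∂x = -5
∂φ/∂y = 0
∂φ/∂z = 0
∇φ at (-3, 2, 2) = (-5, 0, 0)
∇φ · b = (-5)(2) + (0)(-2) + (0)(-1) = -10

-10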